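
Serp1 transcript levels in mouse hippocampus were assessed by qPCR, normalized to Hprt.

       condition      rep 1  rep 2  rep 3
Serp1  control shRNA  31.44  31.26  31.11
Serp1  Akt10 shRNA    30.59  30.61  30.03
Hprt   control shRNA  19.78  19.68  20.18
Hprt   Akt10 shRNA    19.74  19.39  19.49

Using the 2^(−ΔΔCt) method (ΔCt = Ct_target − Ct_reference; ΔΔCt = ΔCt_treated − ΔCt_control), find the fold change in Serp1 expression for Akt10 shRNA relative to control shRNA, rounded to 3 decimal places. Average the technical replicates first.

1.434

Mean Ct: Serp1 control shRNA 31.270; Serp1 Akt10 shRNA 30.410; Hprt control shRNA 19.880; Hprt Akt10 shRNA 19.540
ΔCt(control shRNA) = 31.270 − 19.880 = 11.390
ΔCt(Akt10 shRNA) = 30.410 − 19.540 = 10.870
ΔΔCt = 10.870 − 11.390 = -0.520
Fold change = 2^(−(-0.520)) = 2^0.520 = 1.4340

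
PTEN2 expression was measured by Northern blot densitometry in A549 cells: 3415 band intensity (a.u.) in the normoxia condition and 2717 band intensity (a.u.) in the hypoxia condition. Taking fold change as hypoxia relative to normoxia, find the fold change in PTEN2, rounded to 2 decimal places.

0.80

Fold change = 2717 / 3415 = 0.796
PTEN2 is downregulated.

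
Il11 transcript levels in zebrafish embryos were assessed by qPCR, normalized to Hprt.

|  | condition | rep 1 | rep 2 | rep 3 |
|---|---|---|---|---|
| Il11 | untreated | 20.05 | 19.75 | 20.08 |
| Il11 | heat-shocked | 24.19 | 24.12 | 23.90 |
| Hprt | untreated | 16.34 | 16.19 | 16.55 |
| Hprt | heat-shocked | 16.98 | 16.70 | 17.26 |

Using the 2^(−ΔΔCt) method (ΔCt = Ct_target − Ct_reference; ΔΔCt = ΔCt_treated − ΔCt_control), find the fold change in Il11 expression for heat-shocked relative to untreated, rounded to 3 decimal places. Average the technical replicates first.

0.089

Mean Ct: Il11 untreated 19.960; Il11 heat-shocked 24.070; Hprt untreated 16.360; Hprt heat-shocked 16.980
ΔCt(untreated) = 19.960 − 16.360 = 3.600
ΔCt(heat-shocked) = 24.070 − 16.980 = 7.090
ΔΔCt = 7.090 − 3.600 = 3.490
Fold change = 2^(−3.490) = 0.0890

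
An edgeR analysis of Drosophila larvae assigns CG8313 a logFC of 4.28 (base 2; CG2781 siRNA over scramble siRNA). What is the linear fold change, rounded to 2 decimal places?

Fold change = 2^(4.28) = 19.427

19.43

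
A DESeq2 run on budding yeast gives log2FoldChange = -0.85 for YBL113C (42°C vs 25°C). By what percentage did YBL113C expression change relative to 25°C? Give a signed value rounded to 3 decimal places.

-44.522%

Fold change = 2^(-0.85) = 0.5548
Percent change = (FC − 1) × 100% = (0.5548 − 1) × 100 = -44.522%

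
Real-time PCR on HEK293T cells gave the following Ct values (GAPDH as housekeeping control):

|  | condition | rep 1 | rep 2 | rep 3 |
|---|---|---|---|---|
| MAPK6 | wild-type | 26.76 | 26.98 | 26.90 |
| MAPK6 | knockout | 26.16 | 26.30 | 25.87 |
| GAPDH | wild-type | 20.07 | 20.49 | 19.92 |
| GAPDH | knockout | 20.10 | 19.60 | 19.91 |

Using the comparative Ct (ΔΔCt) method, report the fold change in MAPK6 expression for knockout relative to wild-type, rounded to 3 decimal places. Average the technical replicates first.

Mean Ct: MAPK6 wild-type 26.880; MAPK6 knockout 26.110; GAPDH wild-type 20.160; GAPDH knockout 19.870
ΔCt(wild-type) = 26.880 − 20.160 = 6.720
ΔCt(knockout) = 26.110 − 19.870 = 6.240
ΔΔCt = 6.240 − 6.720 = -0.480
Fold change = 2^(−(-0.480)) = 2^0.480 = 1.3947

1.395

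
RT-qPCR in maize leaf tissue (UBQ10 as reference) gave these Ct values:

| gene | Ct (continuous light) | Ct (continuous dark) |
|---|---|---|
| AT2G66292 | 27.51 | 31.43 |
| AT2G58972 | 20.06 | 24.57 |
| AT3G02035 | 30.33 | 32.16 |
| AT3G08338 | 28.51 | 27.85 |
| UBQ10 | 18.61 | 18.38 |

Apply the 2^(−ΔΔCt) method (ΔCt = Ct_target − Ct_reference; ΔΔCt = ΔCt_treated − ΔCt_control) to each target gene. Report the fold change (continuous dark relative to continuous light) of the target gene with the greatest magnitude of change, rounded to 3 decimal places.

AT2G66292: ΔΔCt = (31.43−18.38) − (27.51−18.61) = 13.05 − 8.90 = 4.15; fold change = 2^-4.15 = 0.056
AT2G58972: ΔΔCt = (24.57−18.38) − (20.06−18.61) = 6.19 − 1.45 = 4.74; fold change = 2^-4.74 = 0.037
AT3G02035: ΔΔCt = (32.16−18.38) − (30.33−18.61) = 13.78 − 11.72 = 2.06; fold change = 2^-2.06 = 0.240
AT3G08338: ΔΔCt = (27.85−18.38) − (28.51−18.61) = 9.47 − 9.90 = -0.43; fold change = 2^0.43 = 1.347
AT2G58972 has the largest |ΔΔCt| = 4.74.

0.037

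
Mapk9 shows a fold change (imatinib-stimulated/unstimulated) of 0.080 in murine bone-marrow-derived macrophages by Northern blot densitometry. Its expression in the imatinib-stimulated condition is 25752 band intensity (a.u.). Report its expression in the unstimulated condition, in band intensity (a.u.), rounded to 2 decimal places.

321900.00

unstimulated expression = 25752 / 0.080 = 321900.00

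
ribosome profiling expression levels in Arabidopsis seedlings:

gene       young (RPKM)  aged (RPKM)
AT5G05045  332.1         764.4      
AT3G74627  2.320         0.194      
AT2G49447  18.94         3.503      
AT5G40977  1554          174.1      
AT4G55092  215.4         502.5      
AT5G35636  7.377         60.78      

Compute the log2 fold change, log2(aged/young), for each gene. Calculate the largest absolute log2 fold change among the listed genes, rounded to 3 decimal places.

3.580

log2(764.4/332.1) = 1.203  (AT5G05045)
log2(0.194/2.320) = -3.580  (AT3G74627)
log2(3.503/18.94) = -2.435  (AT2G49447)
log2(174.1/1554) = -3.158  (AT5G40977)
log2(502.5/215.4) = 1.222  (AT4G55092)
log2(60.78/7.377) = 3.042  (AT5G35636)
The largest magnitude belongs to AT3G74627.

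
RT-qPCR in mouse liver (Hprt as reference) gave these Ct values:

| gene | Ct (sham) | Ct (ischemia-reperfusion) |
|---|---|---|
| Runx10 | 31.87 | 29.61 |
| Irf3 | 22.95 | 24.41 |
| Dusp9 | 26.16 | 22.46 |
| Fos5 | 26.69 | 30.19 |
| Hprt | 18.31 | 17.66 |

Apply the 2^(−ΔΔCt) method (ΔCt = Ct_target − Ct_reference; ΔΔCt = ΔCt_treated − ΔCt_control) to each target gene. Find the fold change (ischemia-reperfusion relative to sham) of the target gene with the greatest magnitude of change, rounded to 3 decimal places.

Runx10: ΔΔCt = (29.61−17.66) − (31.87−18.31) = 11.95 − 13.56 = -1.61; fold change = 2^1.61 = 3.053
Irf3: ΔΔCt = (24.41−17.66) − (22.95−18.31) = 6.75 − 4.64 = 2.11; fold change = 2^-2.11 = 0.232
Dusp9: ΔΔCt = (22.46−17.66) − (26.16−18.31) = 4.80 − 7.85 = -3.05; fold change = 2^3.05 = 8.282
Fos5: ΔΔCt = (30.19−17.66) − (26.69−18.31) = 12.53 − 8.38 = 4.15; fold change = 2^-4.15 = 0.056
Fos5 has the largest |ΔΔCt| = 4.15.

0.056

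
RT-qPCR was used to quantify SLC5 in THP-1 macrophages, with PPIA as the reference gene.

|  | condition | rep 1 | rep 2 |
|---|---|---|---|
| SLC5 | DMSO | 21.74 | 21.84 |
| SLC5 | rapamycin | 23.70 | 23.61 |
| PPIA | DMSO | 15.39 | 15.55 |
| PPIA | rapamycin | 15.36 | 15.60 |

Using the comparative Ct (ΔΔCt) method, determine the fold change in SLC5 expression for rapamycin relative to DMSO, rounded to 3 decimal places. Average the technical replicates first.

0.276

Mean Ct: SLC5 DMSO 21.790; SLC5 rapamycin 23.655; PPIA DMSO 15.470; PPIA rapamycin 15.480
ΔCt(DMSO) = 21.790 − 15.470 = 6.320
ΔCt(rapamycin) = 23.655 − 15.480 = 8.175
ΔΔCt = 8.175 − 6.320 = 1.855
Fold change = 2^(−1.855) = 0.2764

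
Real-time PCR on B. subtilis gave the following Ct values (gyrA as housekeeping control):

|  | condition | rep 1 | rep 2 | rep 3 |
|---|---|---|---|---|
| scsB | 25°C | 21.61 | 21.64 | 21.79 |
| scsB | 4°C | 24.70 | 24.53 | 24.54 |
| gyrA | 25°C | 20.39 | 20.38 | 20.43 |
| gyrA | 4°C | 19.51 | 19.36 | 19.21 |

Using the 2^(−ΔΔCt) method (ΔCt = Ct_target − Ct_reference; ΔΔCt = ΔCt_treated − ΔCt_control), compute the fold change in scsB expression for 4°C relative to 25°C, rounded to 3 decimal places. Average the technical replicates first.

0.065

Mean Ct: scsB 25°C 21.680; scsB 4°C 24.590; gyrA 25°C 20.400; gyrA 4°C 19.360
ΔCt(25°C) = 21.680 − 20.400 = 1.280
ΔCt(4°C) = 24.590 − 19.360 = 5.230
ΔΔCt = 5.230 − 1.280 = 3.950
Fold change = 2^(−3.950) = 0.0647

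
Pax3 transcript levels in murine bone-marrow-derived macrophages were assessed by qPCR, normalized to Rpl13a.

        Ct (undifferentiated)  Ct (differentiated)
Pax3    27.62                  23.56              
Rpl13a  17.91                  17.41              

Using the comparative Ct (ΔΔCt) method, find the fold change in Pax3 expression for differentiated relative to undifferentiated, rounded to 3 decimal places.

ΔCt(undifferentiated) = 27.620 − 17.910 = 9.710
ΔCt(differentiated) = 23.560 − 17.410 = 6.150
ΔΔCt = 6.150 − 9.710 = -3.560
Fold change = 2^(−(-3.560)) = 2^3.560 = 11.7942

11.794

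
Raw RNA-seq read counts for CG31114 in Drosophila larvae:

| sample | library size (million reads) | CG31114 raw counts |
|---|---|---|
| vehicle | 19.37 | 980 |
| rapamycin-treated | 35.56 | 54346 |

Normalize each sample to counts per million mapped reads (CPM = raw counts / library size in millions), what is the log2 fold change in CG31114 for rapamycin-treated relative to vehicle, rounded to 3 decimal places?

CPM(vehicle) = 980 / 19.37 = 50.5937
CPM(rapamycin-treated) = 54346 / 35.56 = 1528.2902
Fold change = 1528.2902 / 50.5937 = 30.20712
log2(30.20712) = 4.9168

4.917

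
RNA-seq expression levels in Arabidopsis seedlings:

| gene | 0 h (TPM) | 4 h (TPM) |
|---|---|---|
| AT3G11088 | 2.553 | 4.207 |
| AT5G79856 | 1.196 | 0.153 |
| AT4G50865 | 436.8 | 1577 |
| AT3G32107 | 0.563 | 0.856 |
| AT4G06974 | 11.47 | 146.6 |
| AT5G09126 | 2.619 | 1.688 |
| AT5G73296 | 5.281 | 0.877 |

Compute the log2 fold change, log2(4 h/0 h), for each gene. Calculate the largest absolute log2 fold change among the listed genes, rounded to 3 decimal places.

3.676

log2(4.207/2.553) = 0.721  (AT3G11088)
log2(0.153/1.196) = -2.967  (AT5G79856)
log2(1577/436.8) = 1.852  (AT4G50865)
log2(0.856/0.563) = 0.604  (AT3G32107)
log2(146.6/11.47) = 3.676  (AT4G06974)
log2(1.688/2.619) = -0.634  (AT5G09126)
log2(0.877/5.281) = -2.590  (AT5G73296)
The largest magnitude belongs to AT4G06974.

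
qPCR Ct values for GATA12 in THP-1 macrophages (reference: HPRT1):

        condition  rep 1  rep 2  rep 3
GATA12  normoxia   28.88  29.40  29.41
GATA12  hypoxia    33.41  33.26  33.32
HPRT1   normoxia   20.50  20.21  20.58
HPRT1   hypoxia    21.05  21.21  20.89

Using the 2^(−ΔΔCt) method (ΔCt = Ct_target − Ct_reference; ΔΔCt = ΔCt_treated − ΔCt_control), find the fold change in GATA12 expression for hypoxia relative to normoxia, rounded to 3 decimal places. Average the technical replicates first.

0.090

Mean Ct: GATA12 normoxia 29.230; GATA12 hypoxia 33.330; HPRT1 normoxia 20.430; HPRT1 hypoxia 21.050
ΔCt(normoxia) = 29.230 − 20.430 = 8.800
ΔCt(hypoxia) = 33.330 − 21.050 = 12.280
ΔΔCt = 12.280 − 8.800 = 3.480
Fold change = 2^(−3.480) = 0.0896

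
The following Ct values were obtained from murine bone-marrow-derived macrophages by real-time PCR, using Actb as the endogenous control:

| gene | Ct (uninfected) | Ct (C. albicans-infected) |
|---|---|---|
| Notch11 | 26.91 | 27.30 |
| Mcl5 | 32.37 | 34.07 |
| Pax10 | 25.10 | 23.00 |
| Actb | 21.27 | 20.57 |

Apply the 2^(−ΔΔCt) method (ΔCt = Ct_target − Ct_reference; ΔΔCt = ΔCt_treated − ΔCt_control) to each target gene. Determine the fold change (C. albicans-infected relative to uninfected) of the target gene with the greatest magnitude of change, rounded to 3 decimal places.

0.189

Notch11: ΔΔCt = (27.30−20.57) − (26.91−21.27) = 6.73 − 5.64 = 1.09; fold change = 2^-1.09 = 0.470
Mcl5: ΔΔCt = (34.07−20.57) − (32.37−21.27) = 13.50 − 11.10 = 2.40; fold change = 2^-2.40 = 0.189
Pax10: ΔΔCt = (23.00−20.57) − (25.10−21.27) = 2.43 − 3.83 = -1.40; fold change = 2^1.40 = 2.639
Mcl5 has the largest |ΔΔCt| = 2.40.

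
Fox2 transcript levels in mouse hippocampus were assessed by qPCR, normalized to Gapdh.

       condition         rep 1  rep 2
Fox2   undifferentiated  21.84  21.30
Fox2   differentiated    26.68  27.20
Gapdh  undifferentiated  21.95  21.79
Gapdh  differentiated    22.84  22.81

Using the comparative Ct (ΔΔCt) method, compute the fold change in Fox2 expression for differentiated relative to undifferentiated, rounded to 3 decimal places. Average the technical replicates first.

Mean Ct: Fox2 undifferentiated 21.570; Fox2 differentiated 26.940; Gapdh undifferentiated 21.870; Gapdh differentiated 22.825
ΔCt(undifferentiated) = 21.570 − 21.870 = -0.300
ΔCt(differentiated) = 26.940 − 22.825 = 4.115
ΔΔCt = 4.115 − (-0.300) = 4.415
Fold change = 2^(−4.415) = 0.0469

0.047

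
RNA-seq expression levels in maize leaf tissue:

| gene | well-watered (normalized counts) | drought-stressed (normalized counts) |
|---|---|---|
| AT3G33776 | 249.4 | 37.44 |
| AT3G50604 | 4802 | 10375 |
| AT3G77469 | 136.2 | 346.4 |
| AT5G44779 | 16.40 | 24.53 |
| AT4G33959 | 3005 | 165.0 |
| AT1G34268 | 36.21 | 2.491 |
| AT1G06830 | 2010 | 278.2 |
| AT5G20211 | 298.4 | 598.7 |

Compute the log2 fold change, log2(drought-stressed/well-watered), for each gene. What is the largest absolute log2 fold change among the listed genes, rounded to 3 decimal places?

log2(37.44/249.4) = -2.736  (AT3G33776)
log2(10375/4802) = 1.111  (AT3G50604)
log2(346.4/136.2) = 1.347  (AT3G77469)
log2(24.53/16.40) = 0.581  (AT5G44779)
log2(165.0/3005) = -4.187  (AT4G33959)
log2(2.491/36.21) = -3.862  (AT1G34268)
log2(278.2/2010) = -2.853  (AT1G06830)
log2(598.7/298.4) = 1.005  (AT5G20211)
The largest magnitude belongs to AT4G33959.

4.187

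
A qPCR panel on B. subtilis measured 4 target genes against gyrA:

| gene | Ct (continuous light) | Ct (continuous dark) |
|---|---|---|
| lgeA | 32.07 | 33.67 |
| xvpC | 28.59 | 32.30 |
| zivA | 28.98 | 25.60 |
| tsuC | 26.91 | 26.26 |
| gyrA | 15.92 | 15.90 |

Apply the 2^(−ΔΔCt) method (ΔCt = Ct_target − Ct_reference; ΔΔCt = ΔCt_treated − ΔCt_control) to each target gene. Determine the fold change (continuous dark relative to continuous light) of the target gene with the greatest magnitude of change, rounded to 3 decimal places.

lgeA: ΔΔCt = (33.67−15.90) − (32.07−15.92) = 17.77 − 16.15 = 1.62; fold change = 2^-1.62 = 0.325
xvpC: ΔΔCt = (32.30−15.90) − (28.59−15.92) = 16.40 − 12.67 = 3.73; fold change = 2^-3.73 = 0.075
zivA: ΔΔCt = (25.60−15.90) − (28.98−15.92) = 9.70 − 13.06 = -3.36; fold change = 2^3.36 = 10.267
tsuC: ΔΔCt = (26.26−15.90) − (26.91−15.92) = 10.36 − 10.99 = -0.63; fold change = 2^0.63 = 1.548
xvpC has the largest |ΔΔCt| = 3.73.

0.075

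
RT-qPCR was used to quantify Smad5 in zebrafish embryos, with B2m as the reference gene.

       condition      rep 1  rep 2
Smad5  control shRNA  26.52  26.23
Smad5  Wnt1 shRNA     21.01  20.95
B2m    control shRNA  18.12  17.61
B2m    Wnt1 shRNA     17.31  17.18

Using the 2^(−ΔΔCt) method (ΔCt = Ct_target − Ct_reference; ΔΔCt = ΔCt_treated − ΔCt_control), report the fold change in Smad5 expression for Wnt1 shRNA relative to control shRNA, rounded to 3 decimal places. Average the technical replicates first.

27.379

Mean Ct: Smad5 control shRNA 26.375; Smad5 Wnt1 shRNA 20.980; B2m control shRNA 17.865; B2m Wnt1 shRNA 17.245
ΔCt(control shRNA) = 26.375 − 17.865 = 8.510
ΔCt(Wnt1 shRNA) = 20.980 − 17.245 = 3.735
ΔΔCt = 3.735 − 8.510 = -4.775
Fold change = 2^(−(-4.775)) = 2^4.775 = 27.3790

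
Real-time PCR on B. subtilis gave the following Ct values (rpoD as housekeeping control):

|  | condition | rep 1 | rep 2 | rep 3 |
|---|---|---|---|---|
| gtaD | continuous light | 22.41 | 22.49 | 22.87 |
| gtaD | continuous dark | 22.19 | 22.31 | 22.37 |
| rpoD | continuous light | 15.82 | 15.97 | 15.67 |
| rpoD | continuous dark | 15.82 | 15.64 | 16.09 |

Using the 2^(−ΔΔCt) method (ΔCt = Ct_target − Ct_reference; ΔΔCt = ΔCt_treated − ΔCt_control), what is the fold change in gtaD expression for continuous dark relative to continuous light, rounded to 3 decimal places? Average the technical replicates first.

1.257

Mean Ct: gtaD continuous light 22.590; gtaD continuous dark 22.290; rpoD continuous light 15.820; rpoD continuous dark 15.850
ΔCt(continuous light) = 22.590 − 15.820 = 6.770
ΔCt(continuous dark) = 22.290 − 15.850 = 6.440
ΔΔCt = 6.440 − 6.770 = -0.330
Fold change = 2^(−(-0.330)) = 2^0.330 = 1.2570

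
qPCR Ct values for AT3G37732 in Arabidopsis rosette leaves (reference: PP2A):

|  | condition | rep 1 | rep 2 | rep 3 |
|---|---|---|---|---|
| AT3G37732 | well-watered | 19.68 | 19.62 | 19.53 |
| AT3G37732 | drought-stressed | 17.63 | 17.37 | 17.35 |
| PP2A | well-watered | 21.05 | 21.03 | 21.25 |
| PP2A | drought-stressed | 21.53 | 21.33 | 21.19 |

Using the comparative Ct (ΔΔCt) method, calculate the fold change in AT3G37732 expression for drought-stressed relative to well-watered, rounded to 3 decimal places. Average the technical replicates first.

5.278

Mean Ct: AT3G37732 well-watered 19.610; AT3G37732 drought-stressed 17.450; PP2A well-watered 21.110; PP2A drought-stressed 21.350
ΔCt(well-watered) = 19.610 − 21.110 = -1.500
ΔCt(drought-stressed) = 17.450 − 21.350 = -3.900
ΔΔCt = -3.900 − (-1.500) = -2.400
Fold change = 2^(−(-2.400)) = 2^2.400 = 5.2780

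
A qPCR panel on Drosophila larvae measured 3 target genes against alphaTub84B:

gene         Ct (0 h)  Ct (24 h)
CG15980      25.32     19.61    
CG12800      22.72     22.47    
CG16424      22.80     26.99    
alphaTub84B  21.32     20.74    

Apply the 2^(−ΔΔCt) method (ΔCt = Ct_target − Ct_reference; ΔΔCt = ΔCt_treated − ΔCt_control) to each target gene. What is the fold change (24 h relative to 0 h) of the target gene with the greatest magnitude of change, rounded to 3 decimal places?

35.017

CG15980: ΔΔCt = (19.61−20.74) − (25.32−21.32) = -1.13 − 4.00 = -5.13; fold change = 2^5.13 = 35.017
CG12800: ΔΔCt = (22.47−20.74) − (22.72−21.32) = 1.73 − 1.40 = 0.33; fold change = 2^-0.33 = 0.796
CG16424: ΔΔCt = (26.99−20.74) − (22.80−21.32) = 6.25 − 1.48 = 4.77; fold change = 2^-4.77 = 0.037
CG15980 has the largest |ΔΔCt| = 5.13.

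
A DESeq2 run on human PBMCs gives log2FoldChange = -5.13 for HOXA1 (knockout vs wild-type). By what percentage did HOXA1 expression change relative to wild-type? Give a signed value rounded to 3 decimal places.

Fold change = 2^(-5.13) = 0.0286
Percent change = (FC − 1) × 100% = (0.0286 − 1) × 100 = -97.144%

-97.144%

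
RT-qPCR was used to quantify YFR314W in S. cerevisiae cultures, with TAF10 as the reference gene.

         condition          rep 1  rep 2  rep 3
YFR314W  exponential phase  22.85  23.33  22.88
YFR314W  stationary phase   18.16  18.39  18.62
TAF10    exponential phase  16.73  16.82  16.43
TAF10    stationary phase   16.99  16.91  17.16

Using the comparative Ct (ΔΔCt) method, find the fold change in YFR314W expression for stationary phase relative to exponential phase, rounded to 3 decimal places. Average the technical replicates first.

31.779

Mean Ct: YFR314W exponential phase 23.020; YFR314W stationary phase 18.390; TAF10 exponential phase 16.660; TAF10 stationary phase 17.020
ΔCt(exponential phase) = 23.020 − 16.660 = 6.360
ΔCt(stationary phase) = 18.390 − 17.020 = 1.370
ΔΔCt = 1.370 − 6.360 = -4.990
Fold change = 2^(−(-4.990)) = 2^4.990 = 31.7790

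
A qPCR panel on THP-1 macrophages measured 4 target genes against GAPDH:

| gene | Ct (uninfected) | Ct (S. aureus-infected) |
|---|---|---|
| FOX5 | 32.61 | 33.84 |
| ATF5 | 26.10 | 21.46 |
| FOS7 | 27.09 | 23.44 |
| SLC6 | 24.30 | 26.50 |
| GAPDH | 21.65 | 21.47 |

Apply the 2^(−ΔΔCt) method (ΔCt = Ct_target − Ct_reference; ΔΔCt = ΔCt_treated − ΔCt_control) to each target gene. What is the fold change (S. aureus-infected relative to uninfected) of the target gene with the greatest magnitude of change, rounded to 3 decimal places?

22.009

FOX5: ΔΔCt = (33.84−21.47) − (32.61−21.65) = 12.37 − 10.96 = 1.41; fold change = 2^-1.41 = 0.376
ATF5: ΔΔCt = (21.46−21.47) − (26.10−21.65) = -0.01 − 4.45 = -4.46; fold change = 2^4.46 = 22.009
FOS7: ΔΔCt = (23.44−21.47) − (27.09−21.65) = 1.97 − 5.44 = -3.47; fold change = 2^3.47 = 11.081
SLC6: ΔΔCt = (26.50−21.47) − (24.30−21.65) = 5.03 − 2.65 = 2.38; fold change = 2^-2.38 = 0.192
ATF5 has the largest |ΔΔCt| = 4.46.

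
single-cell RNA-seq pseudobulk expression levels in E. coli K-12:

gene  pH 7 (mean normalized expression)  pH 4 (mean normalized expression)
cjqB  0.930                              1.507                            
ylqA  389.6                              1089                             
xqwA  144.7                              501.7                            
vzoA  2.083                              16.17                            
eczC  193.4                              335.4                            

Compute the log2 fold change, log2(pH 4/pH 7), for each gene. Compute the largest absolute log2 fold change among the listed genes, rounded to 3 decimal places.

2.957

log2(1.507/0.930) = 0.696  (cjqB)
log2(1089/389.6) = 1.483  (ylqA)
log2(501.7/144.7) = 1.794  (xqwA)
log2(16.17/2.083) = 2.957  (vzoA)
log2(335.4/193.4) = 0.794  (eczC)
The largest magnitude belongs to vzoA.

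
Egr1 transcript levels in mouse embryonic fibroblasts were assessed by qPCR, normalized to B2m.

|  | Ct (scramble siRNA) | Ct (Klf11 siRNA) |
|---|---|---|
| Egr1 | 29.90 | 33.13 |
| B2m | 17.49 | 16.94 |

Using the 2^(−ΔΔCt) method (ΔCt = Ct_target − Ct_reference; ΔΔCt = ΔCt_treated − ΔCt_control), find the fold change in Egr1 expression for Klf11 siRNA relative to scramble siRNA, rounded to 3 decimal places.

ΔCt(scramble siRNA) = 29.900 − 17.490 = 12.410
ΔCt(Klf11 siRNA) = 33.130 − 16.940 = 16.190
ΔΔCt = 16.190 − 12.410 = 3.780
Fold change = 2^(−3.780) = 0.0728

0.073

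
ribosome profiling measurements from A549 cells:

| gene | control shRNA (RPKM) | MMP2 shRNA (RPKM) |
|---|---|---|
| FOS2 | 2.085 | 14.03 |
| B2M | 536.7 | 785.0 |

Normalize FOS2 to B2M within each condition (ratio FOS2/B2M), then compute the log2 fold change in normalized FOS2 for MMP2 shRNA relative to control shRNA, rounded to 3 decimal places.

2.202

FOS2/B2M (control shRNA) = 2.085 / 536.7 = 0.0038849
FOS2/B2M (MMP2 shRNA) = 14.03 / 785.0 = 0.017873
Fold change = 0.017873 / 0.0038849 = 4.6006
log2(4.6006) = 2.2018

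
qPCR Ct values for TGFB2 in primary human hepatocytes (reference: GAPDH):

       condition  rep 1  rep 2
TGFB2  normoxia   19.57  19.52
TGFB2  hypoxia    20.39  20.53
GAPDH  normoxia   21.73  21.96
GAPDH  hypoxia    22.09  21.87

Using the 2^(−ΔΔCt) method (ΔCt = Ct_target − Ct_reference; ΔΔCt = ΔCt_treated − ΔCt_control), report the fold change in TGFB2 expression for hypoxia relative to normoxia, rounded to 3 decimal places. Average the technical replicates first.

0.582

Mean Ct: TGFB2 normoxia 19.545; TGFB2 hypoxia 20.460; GAPDH normoxia 21.845; GAPDH hypoxia 21.980
ΔCt(normoxia) = 19.545 − 21.845 = -2.300
ΔCt(hypoxia) = 20.460 − 21.980 = -1.520
ΔΔCt = -1.520 − (-2.300) = 0.780
Fold change = 2^(−0.780) = 0.5824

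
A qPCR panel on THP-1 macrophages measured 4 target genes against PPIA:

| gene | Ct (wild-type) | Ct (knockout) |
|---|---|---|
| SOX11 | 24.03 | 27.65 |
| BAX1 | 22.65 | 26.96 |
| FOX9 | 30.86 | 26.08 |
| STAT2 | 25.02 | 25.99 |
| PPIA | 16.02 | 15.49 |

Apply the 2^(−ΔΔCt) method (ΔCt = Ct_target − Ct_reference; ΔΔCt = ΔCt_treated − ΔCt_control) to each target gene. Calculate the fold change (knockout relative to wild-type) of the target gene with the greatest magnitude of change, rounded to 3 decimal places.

0.035

SOX11: ΔΔCt = (27.65−15.49) − (24.03−16.02) = 12.16 − 8.01 = 4.15; fold change = 2^-4.15 = 0.056
BAX1: ΔΔCt = (26.96−15.49) − (22.65−16.02) = 11.47 − 6.63 = 4.84; fold change = 2^-4.84 = 0.035
FOX9: ΔΔCt = (26.08−15.49) − (30.86−16.02) = 10.59 − 14.84 = -4.25; fold change = 2^4.25 = 19.027
STAT2: ΔΔCt = (25.99−15.49) − (25.02−16.02) = 10.50 − 9.00 = 1.50; fold change = 2^-1.50 = 0.354
BAX1 has the largest |ΔΔCt| = 4.84.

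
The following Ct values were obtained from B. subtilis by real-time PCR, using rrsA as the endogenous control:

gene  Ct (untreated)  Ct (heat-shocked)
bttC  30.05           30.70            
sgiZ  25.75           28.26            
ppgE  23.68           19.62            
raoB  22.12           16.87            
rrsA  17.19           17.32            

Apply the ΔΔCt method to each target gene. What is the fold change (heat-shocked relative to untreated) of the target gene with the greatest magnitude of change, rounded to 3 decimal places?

41.643

bttC: ΔΔCt = (30.70−17.32) − (30.05−17.19) = 13.38 − 12.86 = 0.52; fold change = 2^-0.52 = 0.697
sgiZ: ΔΔCt = (28.26−17.32) − (25.75−17.19) = 10.94 − 8.56 = 2.38; fold change = 2^-2.38 = 0.192
ppgE: ΔΔCt = (19.62−17.32) − (23.68−17.19) = 2.30 − 6.49 = -4.19; fold change = 2^4.19 = 18.252
raoB: ΔΔCt = (16.87−17.32) − (22.12−17.19) = -0.45 − 4.93 = -5.38; fold change = 2^5.38 = 41.643
raoB has the largest |ΔΔCt| = 5.38.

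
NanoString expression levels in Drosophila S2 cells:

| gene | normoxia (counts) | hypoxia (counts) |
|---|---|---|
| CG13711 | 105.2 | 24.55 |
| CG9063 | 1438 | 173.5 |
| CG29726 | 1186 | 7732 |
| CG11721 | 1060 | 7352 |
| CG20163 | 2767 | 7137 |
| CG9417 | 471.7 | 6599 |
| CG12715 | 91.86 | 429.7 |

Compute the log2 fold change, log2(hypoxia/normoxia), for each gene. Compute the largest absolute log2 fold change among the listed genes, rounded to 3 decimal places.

log2(24.55/105.2) = -2.099  (CG13711)
log2(173.5/1438) = -3.051  (CG9063)
log2(7732/1186) = 2.705  (CG29726)
log2(7352/1060) = 2.794  (CG11721)
log2(7137/2767) = 1.367  (CG20163)
log2(6599/471.7) = 3.806  (CG9417)
log2(429.7/91.86) = 2.226  (CG12715)
The largest magnitude belongs to CG9417.

3.806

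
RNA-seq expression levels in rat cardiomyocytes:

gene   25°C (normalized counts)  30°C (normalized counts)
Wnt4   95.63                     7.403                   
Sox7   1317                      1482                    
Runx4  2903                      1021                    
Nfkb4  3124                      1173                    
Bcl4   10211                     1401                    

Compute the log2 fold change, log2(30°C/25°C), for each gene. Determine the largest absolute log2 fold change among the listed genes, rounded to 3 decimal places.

3.691

log2(7.403/95.63) = -3.691  (Wnt4)
log2(1482/1317) = 0.170  (Sox7)
log2(1021/2903) = -1.508  (Runx4)
log2(1173/3124) = -1.413  (Nfkb4)
log2(1401/10211) = -2.866  (Bcl4)
The largest magnitude belongs to Wnt4.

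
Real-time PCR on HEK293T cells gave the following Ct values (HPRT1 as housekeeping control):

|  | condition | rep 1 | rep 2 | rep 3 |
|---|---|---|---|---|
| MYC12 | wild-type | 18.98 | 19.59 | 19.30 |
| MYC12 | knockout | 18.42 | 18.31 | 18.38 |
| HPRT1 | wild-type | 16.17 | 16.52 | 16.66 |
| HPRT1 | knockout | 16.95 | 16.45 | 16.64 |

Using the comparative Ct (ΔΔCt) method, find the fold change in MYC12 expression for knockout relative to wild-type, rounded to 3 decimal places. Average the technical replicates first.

Mean Ct: MYC12 wild-type 19.290; MYC12 knockout 18.370; HPRT1 wild-type 16.450; HPRT1 knockout 16.680
ΔCt(wild-type) = 19.290 − 16.450 = 2.840
ΔCt(knockout) = 18.370 − 16.680 = 1.690
ΔΔCt = 1.690 − 2.840 = -1.150
Fold change = 2^(−(-1.150)) = 2^1.150 = 2.2191

2.219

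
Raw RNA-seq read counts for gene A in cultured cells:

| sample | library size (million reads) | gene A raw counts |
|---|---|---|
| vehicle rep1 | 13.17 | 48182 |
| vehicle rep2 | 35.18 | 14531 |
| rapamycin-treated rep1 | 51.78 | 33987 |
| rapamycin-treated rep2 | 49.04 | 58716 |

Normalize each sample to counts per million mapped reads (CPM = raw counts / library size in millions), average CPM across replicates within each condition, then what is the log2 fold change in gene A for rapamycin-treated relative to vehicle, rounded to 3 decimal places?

CPM(vehicle rep1) = 48182 / 13.17 = 3658.4662
CPM(vehicle rep2) = 14531 / 35.18 = 413.0472
CPM(rapamycin-treated rep1) = 33987 / 51.78 = 656.3731
CPM(rapamycin-treated rep2) = 58716 / 49.04 = 1197.3083
mean CPM(vehicle) = 2035.7567; mean CPM(rapamycin-treated) = 926.8407
Fold change = 926.8407 / 2035.7567 = 0.45528
log2(0.45528) = -1.1352

-1.135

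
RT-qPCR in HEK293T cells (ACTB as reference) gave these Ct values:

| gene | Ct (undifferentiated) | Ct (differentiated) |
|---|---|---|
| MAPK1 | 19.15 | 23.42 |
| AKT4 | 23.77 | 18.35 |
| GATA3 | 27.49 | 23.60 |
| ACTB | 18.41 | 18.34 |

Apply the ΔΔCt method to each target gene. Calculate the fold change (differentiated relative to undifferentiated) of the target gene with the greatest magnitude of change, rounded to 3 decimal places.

MAPK1: ΔΔCt = (23.42−18.34) − (19.15−18.41) = 5.08 − 0.74 = 4.34; fold change = 2^-4.34 = 0.049
AKT4: ΔΔCt = (18.35−18.34) − (23.77−18.41) = 0.01 − 5.36 = -5.35; fold change = 2^5.35 = 40.786
GATA3: ΔΔCt = (23.60−18.34) − (27.49−18.41) = 5.26 − 9.08 = -3.82; fold change = 2^3.82 = 14.123
AKT4 has the largest |ΔΔCt| = 5.35.

40.786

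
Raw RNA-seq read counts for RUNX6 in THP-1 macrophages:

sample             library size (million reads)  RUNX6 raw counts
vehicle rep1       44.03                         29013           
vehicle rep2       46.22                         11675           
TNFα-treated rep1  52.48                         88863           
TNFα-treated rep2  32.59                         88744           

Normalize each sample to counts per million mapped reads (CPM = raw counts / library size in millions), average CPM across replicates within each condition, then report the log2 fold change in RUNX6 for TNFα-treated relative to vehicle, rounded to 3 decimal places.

CPM(vehicle rep1) = 29013 / 44.03 = 658.9371
CPM(vehicle rep2) = 11675 / 46.22 = 252.5963
CPM(TNFα-treated rep1) = 88863 / 52.48 = 1693.2736
CPM(TNFα-treated rep2) = 88744 / 32.59 = 2723.0439
mean CPM(vehicle) = 455.7667; mean CPM(TNFα-treated) = 2208.1588
Fold change = 2208.1588 / 455.7667 = 4.84493
log2(4.84493) = 2.2765

2.276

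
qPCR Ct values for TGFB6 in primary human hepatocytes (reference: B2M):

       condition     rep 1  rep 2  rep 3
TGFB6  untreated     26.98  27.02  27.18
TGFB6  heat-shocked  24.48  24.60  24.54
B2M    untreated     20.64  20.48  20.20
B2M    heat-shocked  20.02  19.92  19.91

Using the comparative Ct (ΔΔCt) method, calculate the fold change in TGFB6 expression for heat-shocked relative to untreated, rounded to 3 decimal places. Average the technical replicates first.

Mean Ct: TGFB6 untreated 27.060; TGFB6 heat-shocked 24.540; B2M untreated 20.440; B2M heat-shocked 19.950
ΔCt(untreated) = 27.060 − 20.440 = 6.620
ΔCt(heat-shocked) = 24.540 − 19.950 = 4.590
ΔΔCt = 4.590 − 6.620 = -2.030
Fold change = 2^(−(-2.030)) = 2^2.030 = 4.0840

4.084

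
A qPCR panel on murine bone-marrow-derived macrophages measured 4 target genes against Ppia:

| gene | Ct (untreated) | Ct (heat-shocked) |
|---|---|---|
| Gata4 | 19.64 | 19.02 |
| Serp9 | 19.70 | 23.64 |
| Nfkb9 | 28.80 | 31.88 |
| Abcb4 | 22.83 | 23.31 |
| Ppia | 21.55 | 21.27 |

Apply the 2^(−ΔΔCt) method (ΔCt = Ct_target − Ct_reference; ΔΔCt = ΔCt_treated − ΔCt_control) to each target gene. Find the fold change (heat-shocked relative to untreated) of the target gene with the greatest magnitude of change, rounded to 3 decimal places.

Gata4: ΔΔCt = (19.02−21.27) − (19.64−21.55) = -2.25 − (-1.91) = -0.34; fold change = 2^0.34 = 1.266
Serp9: ΔΔCt = (23.64−21.27) − (19.70−21.55) = 2.37 − (-1.85) = 4.22; fold change = 2^-4.22 = 0.054
Nfkb9: ΔΔCt = (31.88−21.27) − (28.80−21.55) = 10.61 − 7.25 = 3.36; fold change = 2^-3.36 = 0.097
Abcb4: ΔΔCt = (23.31−21.27) − (22.83−21.55) = 2.04 − 1.28 = 0.76; fold change = 2^-0.76 = 0.590
Serp9 has the largest |ΔΔCt| = 4.22.

0.054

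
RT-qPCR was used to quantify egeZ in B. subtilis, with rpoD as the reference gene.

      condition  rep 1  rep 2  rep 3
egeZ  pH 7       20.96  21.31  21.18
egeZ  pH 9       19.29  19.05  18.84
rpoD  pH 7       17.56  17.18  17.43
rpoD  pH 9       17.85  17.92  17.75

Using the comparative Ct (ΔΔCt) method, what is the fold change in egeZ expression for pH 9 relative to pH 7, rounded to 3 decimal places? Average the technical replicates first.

Mean Ct: egeZ pH 7 21.150; egeZ pH 9 19.060; rpoD pH 7 17.390; rpoD pH 9 17.840
ΔCt(pH 7) = 21.150 − 17.390 = 3.760
ΔCt(pH 9) = 19.060 − 17.840 = 1.220
ΔΔCt = 1.220 − 3.760 = -2.540
Fold change = 2^(−(-2.540)) = 2^2.540 = 5.8159

5.816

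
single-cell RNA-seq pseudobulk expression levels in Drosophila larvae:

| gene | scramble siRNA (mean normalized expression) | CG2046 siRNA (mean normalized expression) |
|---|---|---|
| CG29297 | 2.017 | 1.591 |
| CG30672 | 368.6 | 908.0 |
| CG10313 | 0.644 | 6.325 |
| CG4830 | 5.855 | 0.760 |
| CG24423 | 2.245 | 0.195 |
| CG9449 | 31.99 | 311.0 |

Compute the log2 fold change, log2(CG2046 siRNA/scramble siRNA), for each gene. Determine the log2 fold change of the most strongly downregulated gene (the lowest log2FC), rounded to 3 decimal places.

-3.525

log2(1.591/2.017) = -0.342  (CG29297)
log2(908.0/368.6) = 1.301  (CG30672)
log2(6.325/0.644) = 3.296  (CG10313)
log2(0.760/5.855) = -2.946  (CG4830)
log2(0.195/2.245) = -3.525  (CG24423)
log2(311.0/31.99) = 3.281  (CG9449)
CG24423 is most strongly downregulated.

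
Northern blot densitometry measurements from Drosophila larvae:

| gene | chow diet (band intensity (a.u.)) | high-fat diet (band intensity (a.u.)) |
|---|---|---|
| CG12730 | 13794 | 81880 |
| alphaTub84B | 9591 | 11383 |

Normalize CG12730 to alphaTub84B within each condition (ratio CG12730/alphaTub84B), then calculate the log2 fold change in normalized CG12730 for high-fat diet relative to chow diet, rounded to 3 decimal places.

2.322

CG12730/alphaTub84B (chow diet) = 13794 / 9591 = 1.4382
CG12730/alphaTub84B (high-fat diet) = 81880 / 11383 = 7.1932
Fold change = 7.1932 / 1.4382 = 5.0014
log2(5.0014) = 2.3223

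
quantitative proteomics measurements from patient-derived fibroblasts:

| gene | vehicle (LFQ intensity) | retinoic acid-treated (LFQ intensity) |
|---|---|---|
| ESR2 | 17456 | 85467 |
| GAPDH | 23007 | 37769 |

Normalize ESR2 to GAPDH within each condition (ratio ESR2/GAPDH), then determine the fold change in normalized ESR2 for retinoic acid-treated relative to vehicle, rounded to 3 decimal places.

2.982

ESR2/GAPDH (vehicle) = 17456 / 23007 = 0.75873
ESR2/GAPDH (retinoic acid-treated) = 85467 / 37769 = 2.2629
Fold change = 2.2629 / 0.75873 = 2.9825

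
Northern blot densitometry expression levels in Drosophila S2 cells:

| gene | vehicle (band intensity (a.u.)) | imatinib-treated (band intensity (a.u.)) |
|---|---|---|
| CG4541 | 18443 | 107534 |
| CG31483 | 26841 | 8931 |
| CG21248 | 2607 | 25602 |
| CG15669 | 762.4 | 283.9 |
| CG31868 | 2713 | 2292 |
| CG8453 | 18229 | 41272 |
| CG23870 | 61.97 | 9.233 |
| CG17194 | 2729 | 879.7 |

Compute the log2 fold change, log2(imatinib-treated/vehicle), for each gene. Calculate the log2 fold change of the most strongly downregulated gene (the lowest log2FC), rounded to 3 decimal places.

log2(107534/18443) = 2.544  (CG4541)
log2(8931/26841) = -1.588  (CG31483)
log2(25602/2607) = 3.296  (CG21248)
log2(283.9/762.4) = -1.425  (CG15669)
log2(2292/2713) = -0.243  (CG31868)
log2(41272/18229) = 1.179  (CG8453)
log2(9.233/61.97) = -2.747  (CG23870)
log2(879.7/2729) = -1.633  (CG17194)
CG23870 is most strongly downregulated.

-2.747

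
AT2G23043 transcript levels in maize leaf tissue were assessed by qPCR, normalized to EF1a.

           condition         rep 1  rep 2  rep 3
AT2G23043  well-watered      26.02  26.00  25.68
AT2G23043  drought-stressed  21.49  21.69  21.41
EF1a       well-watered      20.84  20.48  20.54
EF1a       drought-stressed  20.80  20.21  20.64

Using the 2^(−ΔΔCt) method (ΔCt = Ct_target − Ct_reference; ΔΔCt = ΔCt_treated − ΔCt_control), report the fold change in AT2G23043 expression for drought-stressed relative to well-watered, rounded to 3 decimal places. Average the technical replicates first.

Mean Ct: AT2G23043 well-watered 25.900; AT2G23043 drought-stressed 21.530; EF1a well-watered 20.620; EF1a drought-stressed 20.550
ΔCt(well-watered) = 25.900 − 20.620 = 5.280
ΔCt(drought-stressed) = 21.530 − 20.550 = 0.980
ΔΔCt = 0.980 − 5.280 = -4.300
Fold change = 2^(−(-4.300)) = 2^4.300 = 19.6983

19.698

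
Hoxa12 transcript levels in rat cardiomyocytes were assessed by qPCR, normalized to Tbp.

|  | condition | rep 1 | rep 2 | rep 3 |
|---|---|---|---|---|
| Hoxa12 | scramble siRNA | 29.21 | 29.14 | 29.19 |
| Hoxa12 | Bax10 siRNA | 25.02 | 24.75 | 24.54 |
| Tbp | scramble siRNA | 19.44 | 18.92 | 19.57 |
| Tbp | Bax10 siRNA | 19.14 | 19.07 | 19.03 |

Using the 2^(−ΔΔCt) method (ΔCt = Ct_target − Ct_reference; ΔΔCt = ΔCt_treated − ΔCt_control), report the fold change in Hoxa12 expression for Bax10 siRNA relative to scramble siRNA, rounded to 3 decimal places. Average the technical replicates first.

Mean Ct: Hoxa12 scramble siRNA 29.180; Hoxa12 Bax10 siRNA 24.770; Tbp scramble siRNA 19.310; Tbp Bax10 siRNA 19.080
ΔCt(scramble siRNA) = 29.180 − 19.310 = 9.870
ΔCt(Bax10 siRNA) = 24.770 − 19.080 = 5.690
ΔΔCt = 5.690 − 9.870 = -4.180
Fold change = 2^(−(-4.180)) = 2^4.180 = 18.1261

18.126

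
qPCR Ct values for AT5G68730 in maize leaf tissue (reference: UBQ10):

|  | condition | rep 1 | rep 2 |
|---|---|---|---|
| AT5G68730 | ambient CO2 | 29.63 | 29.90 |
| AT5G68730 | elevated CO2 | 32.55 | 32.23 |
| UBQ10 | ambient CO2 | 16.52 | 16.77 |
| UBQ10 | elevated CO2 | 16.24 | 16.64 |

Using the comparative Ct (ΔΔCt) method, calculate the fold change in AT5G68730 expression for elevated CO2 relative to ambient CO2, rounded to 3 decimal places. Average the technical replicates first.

0.141

Mean Ct: AT5G68730 ambient CO2 29.765; AT5G68730 elevated CO2 32.390; UBQ10 ambient CO2 16.645; UBQ10 elevated CO2 16.440
ΔCt(ambient CO2) = 29.765 − 16.645 = 13.120
ΔCt(elevated CO2) = 32.390 − 16.440 = 15.950
ΔΔCt = 15.950 − 13.120 = 2.830
Fold change = 2^(−2.830) = 0.1406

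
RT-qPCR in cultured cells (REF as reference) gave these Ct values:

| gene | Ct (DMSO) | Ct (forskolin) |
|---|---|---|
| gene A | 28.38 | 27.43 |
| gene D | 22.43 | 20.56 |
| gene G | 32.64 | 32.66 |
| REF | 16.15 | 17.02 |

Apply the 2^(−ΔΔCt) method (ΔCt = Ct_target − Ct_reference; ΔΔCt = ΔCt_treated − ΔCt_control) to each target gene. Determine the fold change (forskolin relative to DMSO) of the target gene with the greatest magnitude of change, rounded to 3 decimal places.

gene A: ΔΔCt = (27.43−17.02) − (28.38−16.15) = 10.41 − 12.23 = -1.82; fold change = 2^1.82 = 3.531
gene D: ΔΔCt = (20.56−17.02) − (22.43−16.15) = 3.54 − 6.28 = -2.74; fold change = 2^2.74 = 6.681
gene G: ΔΔCt = (32.66−17.02) − (32.64−16.15) = 15.64 − 16.49 = -0.85; fold change = 2^0.85 = 1.803
gene D has the largest |ΔΔCt| = 2.74.

6.681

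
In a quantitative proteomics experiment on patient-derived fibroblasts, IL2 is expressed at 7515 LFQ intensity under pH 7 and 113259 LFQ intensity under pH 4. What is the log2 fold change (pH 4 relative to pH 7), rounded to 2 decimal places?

Fold change = 113259 / 7515 = 15.0711
log2(15.0711) = 3.914

3.91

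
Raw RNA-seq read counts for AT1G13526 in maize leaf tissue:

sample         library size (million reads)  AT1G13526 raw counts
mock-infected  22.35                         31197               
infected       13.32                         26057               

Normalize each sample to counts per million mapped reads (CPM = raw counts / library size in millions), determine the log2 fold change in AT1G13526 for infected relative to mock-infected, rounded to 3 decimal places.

0.487

CPM(mock-infected) = 31197 / 22.35 = 1395.8389
CPM(infected) = 26057 / 13.32 = 1956.2312
Fold change = 1956.2312 / 1395.8389 = 1.40147
log2(1.40147) = 0.4869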